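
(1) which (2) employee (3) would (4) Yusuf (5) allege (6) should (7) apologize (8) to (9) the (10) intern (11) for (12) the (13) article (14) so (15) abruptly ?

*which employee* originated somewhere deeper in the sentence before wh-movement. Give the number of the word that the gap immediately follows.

Underlying clause: Yusuf would allege which employee should apologize to the intern for the article so abruptly.
'which employee' functions as the subject of the clause embedded under 'allege'. Wh-movement fronts it, leaving a gap right after 'allege':
Which employee would Yusuf allege ___ should apologize to the intern for the article so abruptly?
'allege' is word 5.

5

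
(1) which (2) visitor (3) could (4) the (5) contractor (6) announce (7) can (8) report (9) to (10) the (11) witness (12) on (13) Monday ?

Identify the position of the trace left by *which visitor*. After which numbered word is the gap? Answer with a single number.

6

Before movement: The contractor could announce which visitor can report to the witness on Monday.
'which visitor' functions as the subject of the clause embedded under 'announce'. Fronting leaves a gap immediately after 'announce':
Which visitor could the contractor announce ___ can report to the witness on Monday?
'announce' is word 6.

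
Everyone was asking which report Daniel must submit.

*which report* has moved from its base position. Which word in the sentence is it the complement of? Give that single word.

Pre-movement form: Daniel must submit which report.
The filler 'which report' is interpreted as the direct object of 'submit'. Wh-movement fronts it, leaving a gap right after 'submit':
Everyone was asking which report Daniel must submit ___.

submit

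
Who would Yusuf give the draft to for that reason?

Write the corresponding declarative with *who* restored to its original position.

Yusuf would give the draft to who for that reason.

'who' is the object of the preposition 'to' (recipient of 'give'). Fronting leaves a gap immediately after 'to':
Who would Yusuf give the draft to ___ for that reason?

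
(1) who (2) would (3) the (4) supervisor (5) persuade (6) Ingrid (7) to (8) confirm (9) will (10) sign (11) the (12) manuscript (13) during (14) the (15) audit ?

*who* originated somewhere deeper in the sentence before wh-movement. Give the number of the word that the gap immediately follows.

Underlying clause: The supervisor would persuade Ingrid to confirm who will sign the manuscript during the audit.
'who' is the subject of the clause embedded under 'confirm'. Wh-movement fronts it, leaving a gap right after 'confirm':
Who would the supervisor persuade Ingrid to confirm ___ will sign the manuscript during the audit?
'confirm' is word 8.

8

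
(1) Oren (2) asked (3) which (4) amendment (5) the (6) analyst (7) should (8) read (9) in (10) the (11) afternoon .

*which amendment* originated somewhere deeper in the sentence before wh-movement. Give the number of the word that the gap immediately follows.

Underlying clause: The analyst should read which amendment in the afternoon.
'which amendment' is the direct object of 'read'. Wh-movement fronts it, leaving a gap right after 'read':
Oren asked which amendment the analyst should read ___ in the afternoon.
'read' is word 8.

8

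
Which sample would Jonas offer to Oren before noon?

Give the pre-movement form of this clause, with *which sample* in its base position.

Jonas would offer which sample to Oren before noon.

'which sample' is the direct object of 'offer'. It moves to the left edge, and the trace sits right after 'offer':
Which sample would Jonas offer ___ to Oren before noon?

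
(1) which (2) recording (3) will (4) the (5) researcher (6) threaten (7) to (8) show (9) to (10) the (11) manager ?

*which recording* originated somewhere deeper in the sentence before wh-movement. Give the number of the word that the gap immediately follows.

In situ: The researcher will threaten to show which recording to the manager.
'which recording' is the direct object of 'show'. It moves to the left edge, and the trace sits right after 'show':
Which recording will the researcher threaten to show ___ to the manager?
'show' is word 8.

8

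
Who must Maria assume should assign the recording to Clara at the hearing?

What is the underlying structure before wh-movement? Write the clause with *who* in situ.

Maria must assume who should assign the recording to Clara at the hearing.

'who' is the subject of the clause embedded under 'assume'. It moves to the left edge, and the trace sits right after 'assume':
Who must Maria assume ___ should assign the recording to Clara at the hearing?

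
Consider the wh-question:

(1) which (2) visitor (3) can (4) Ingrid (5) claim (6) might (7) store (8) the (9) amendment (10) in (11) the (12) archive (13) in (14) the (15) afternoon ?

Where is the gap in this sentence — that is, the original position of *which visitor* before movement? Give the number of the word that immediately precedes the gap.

5

Before movement: Ingrid can claim which visitor might store the amendment in the archive in the afternoon.
The filler 'which visitor' is interpreted as the subject of the clause embedded under 'claim'. Wh-movement fronts it, leaving a gap right after 'claim':
Which visitor can Ingrid claim ___ might store the amendment in the archive in the afternoon?
'claim' is word 5.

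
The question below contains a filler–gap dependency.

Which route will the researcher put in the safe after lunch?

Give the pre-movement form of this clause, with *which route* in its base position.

The researcher will put which route in the safe after lunch.

'which route' is the direct object of 'put'. Fronting leaves a gap immediately after 'put':
Which route will the researcher put ___ in the safe after lunch?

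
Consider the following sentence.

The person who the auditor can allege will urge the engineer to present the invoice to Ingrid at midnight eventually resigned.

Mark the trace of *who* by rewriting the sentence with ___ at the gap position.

The person who the auditor can allege ___ will urge the engineer to present the invoice to Ingrid at midnight eventually resigned.

'who' functions as the subject of the clause embedded under 'allege'. The gap is right after 'allege'.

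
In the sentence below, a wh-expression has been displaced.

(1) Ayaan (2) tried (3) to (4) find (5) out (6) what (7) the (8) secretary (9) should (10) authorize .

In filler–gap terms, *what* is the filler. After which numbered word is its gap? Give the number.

In situ: The secretary should authorize what.
'what' functions as the direct object of 'authorize'. Fronting leaves a gap immediately after 'authorize':
Ayaan tried to find out what the secretary should authorize ___.
'authorize' is word 10.

10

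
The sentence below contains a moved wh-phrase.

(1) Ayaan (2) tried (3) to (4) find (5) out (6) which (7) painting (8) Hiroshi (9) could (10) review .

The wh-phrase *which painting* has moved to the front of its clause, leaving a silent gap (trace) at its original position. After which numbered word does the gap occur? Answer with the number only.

Before movement: Hiroshi could review which painting.
'which painting' functions as the direct object of 'review'. Wh-movement fronts it, leaving a gap right after 'review':
Ayaan tried to find out which painting Hiroshi could review ___.
'review' is word 10.

10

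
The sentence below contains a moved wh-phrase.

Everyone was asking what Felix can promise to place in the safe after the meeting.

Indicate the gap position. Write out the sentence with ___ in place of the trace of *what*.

Pre-movement form: Felix can promise to place what in the safe after the meeting.
'what' functions as the direct object of 'place'. The gap is right after 'place'.

Everyone was asking what Felix can promise to place ___ in the safe after the meeting.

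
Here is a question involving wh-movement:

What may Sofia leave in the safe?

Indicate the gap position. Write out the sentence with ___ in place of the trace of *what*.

Before movement: Sofia may leave what in the safe.
'what' functions as the direct object of 'leave'. The gap is right after 'leave'.

What may Sofia leave ___ in the safe?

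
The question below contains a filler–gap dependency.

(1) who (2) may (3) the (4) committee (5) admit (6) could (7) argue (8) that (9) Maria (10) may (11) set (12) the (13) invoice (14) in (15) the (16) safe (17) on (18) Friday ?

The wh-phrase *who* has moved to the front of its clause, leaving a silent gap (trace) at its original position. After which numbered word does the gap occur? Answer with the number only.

5

Underlying clause: The committee may admit who could argue that Maria may set the invoice in the safe on Friday.
'who' is the subject of the clause embedded under 'admit'. It moves to the left edge, and the trace sits right after 'admit':
Who may the committee admit ___ could argue that Maria may set the invoice in the safe on Friday?
'admit' is word 5.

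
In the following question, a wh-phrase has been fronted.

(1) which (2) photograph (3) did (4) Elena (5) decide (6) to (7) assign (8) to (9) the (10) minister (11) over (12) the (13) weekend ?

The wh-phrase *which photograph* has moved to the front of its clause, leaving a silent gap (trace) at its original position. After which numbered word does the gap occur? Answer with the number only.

Underlying clause: Elena did decide to assign which photograph to the minister over the weekend.
'which photograph' is the direct object of 'assign'. It moves to the left edge, and the trace sits right after 'assign':
Which photograph did Elena decide to assign ___ to the minister over the weekend?
'assign' is word 7.

7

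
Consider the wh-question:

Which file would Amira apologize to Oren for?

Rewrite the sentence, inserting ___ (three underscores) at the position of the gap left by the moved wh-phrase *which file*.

Which file would Amira apologize to Oren for ___?

Pre-movement form: Amira would apologize to Oren for which file.
'which file' functions as the object of the preposition 'for'. The gap is right after 'for'.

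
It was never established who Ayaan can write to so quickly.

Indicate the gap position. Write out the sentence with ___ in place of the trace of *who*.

Underlying clause: Ayaan can write to who so quickly.
'who' functions as the object of the preposition 'to'. The gap is right after 'to'.

It was never established who Ayaan can write to ___ so quickly.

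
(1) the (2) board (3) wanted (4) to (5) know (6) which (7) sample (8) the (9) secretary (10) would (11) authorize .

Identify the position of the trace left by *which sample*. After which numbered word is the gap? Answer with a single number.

11

Before movement: The secretary would authorize which sample.
The filler 'which sample' is interpreted as the direct object of 'authorize'. It moves to the left edge, and the trace sits right after 'authorize':
The board wanted to know which sample the secretary would authorize ___.
'authorize' is word 11.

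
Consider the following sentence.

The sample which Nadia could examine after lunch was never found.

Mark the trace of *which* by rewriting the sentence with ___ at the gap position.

The sample which Nadia could examine ___ after lunch was never found.

'which' functions as the direct object of 'examine'. The gap is right after 'examine'.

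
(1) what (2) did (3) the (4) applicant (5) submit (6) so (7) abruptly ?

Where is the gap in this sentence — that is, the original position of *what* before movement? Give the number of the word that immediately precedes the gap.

5

Pre-movement form: The applicant did submit what so abruptly.
'what' functions as the direct object of 'submit'. Wh-movement fronts it, leaving a gap right after 'submit':
What did the applicant submit ___ so abruptly?
'submit' is word 5.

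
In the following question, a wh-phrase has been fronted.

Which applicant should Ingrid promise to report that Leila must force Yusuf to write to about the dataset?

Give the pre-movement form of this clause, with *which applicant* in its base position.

'which applicant' is the object of the preposition 'to'. Fronting leaves a gap immediately after 'to':
Which applicant should Ingrid promise to report that Leila must force Yusuf to write to ___ about the dataset?

Ingrid should promise to report that Leila must force Yusuf to write to which applicant about the dataset.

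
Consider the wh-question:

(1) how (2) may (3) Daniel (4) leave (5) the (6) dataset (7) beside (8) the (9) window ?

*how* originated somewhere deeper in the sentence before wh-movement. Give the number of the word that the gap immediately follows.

9

In situ: Daniel may leave the dataset beside the window how.
The filler 'how' is interpreted as the manner adjunct. Wh-movement fronts it, leaving a gap right after 'window':
How may Daniel leave the dataset beside the window ___?
'window' is word 9.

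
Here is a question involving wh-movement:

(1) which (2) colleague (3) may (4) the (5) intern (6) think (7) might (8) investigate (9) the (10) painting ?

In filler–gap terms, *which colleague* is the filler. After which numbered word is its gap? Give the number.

6

Pre-movement form: The intern may think which colleague might investigate the painting.
'which colleague' is the subject of the clause embedded under 'think'. Wh-movement fronts it, leaving a gap right after 'think':
Which colleague may the intern think ___ might investigate the painting?
'think' is word 6.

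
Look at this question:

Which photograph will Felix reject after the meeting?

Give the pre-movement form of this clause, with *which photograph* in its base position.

Felix will reject which photograph after the meeting.

'which photograph' is the direct object of 'reject'. Fronting leaves a gap immediately after 'reject':
Which photograph will Felix reject ___ after the meeting?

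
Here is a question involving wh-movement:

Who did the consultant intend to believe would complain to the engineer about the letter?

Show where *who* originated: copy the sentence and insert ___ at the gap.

Who did the consultant intend to believe ___ would complain to the engineer about the letter?

In situ: The consultant did intend to believe who would complain to the engineer about the letter.
'who' functions as the subject of the clause embedded under 'believe'. The gap is right after 'believe'.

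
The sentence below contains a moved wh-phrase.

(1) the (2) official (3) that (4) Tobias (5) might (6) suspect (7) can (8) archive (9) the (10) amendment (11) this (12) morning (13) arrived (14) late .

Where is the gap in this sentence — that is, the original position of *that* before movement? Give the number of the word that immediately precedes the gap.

6

'that' is the subject of the clause embedded under 'suspect'. It moves to the left edge, and the trace sits right after 'suspect':
The official that Tobias might suspect ___ can archive the amendment this morning arrived late.
'suspect' is word 6.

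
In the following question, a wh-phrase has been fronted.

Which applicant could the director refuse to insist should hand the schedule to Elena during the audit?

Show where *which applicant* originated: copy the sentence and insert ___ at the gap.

Which applicant could the director refuse to insist ___ should hand the schedule to Elena during the audit?

In situ: The director could refuse to insist which applicant should hand the schedule to Elena during the audit.
The filler 'which applicant' is interpreted as the subject of the clause embedded under 'insist'. The gap is right after 'insist'.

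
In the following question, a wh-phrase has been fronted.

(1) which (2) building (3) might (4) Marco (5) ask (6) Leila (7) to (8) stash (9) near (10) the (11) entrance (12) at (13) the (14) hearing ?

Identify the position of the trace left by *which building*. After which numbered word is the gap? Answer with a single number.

8

Pre-movement form: Marco might ask Leila to stash which building near the entrance at the hearing.
The filler 'which building' is interpreted as the direct object of 'stash'. Fronting leaves a gap immediately after 'stash':
Which building might Marco ask Leila to stash ___ near the entrance at the hearing?
'stash' is word 8.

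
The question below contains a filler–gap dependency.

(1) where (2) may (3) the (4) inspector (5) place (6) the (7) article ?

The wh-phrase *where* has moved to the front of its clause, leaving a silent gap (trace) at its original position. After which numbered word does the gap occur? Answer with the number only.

7

In situ: The inspector may place the article where.
'where' functions as the locative complement of 'place'. Wh-movement fronts it, leaving a gap right after 'article':
Where may the inspector place the article ___?
'article' is word 7.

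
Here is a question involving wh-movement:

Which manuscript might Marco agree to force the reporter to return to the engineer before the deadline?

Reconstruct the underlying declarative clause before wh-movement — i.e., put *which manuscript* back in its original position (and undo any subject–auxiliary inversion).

'which manuscript' functions as the direct object of 'return'. Fronting leaves a gap immediately after 'return':
Which manuscript might Marco agree to force the reporter to return ___ to the engineer before the deadline?

Marco might agree to force the reporter to return which manuscript to the engineer before the deadline.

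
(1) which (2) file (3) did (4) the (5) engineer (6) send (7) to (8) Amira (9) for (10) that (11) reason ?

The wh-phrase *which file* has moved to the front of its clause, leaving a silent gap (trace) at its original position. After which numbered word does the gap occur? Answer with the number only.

Before movement: The engineer did send which file to Amira for that reason.
'which file' is the direct object of 'send'. Fronting leaves a gap immediately after 'send':
Which file did the engineer send ___ to Amira for that reason?
'send' is word 6.

6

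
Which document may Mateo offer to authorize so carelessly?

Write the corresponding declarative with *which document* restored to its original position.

Mateo may offer to authorize which document so carelessly.

The filler 'which document' is interpreted as the direct object of 'authorize'. Wh-movement fronts it, leaving a gap right after 'authorize':
Which document may Mateo offer to authorize ___ so carelessly?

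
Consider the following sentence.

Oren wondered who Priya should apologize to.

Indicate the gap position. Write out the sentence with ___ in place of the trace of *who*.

Oren wondered who Priya should apologize to ___.

Pre-movement form: Priya should apologize to who.
'who' functions as the object of the preposition 'to'. The gap is right after 'to'.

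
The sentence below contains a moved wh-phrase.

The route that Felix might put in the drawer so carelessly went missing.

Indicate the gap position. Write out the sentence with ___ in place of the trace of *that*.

'that' is the direct object of 'put'. The gap is right after 'put'.

The route that Felix might put ___ in the drawer so carelessly went missing.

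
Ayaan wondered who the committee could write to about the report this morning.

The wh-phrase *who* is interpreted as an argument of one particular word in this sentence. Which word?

to

In situ: The committee could write to who about the report this morning.
The filler 'who' is interpreted as the object of the preposition 'to'. Wh-movement fronts it, leaving a gap right after 'to':
Ayaan wondered who the committee could write to ___ about the report this morning.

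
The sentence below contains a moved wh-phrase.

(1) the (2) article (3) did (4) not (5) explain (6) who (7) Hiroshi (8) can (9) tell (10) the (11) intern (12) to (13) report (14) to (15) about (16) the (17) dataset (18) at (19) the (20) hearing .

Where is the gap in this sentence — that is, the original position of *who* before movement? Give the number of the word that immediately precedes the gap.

In situ: Hiroshi can tell the intern to report to who about the dataset at the hearing.
'who' functions as the object of the preposition 'to'. Fronting leaves a gap immediately after 'to':
The article did not explain who Hiroshi can tell the intern to report to ___ about the dataset at the hearing.
'to' is word 14.

14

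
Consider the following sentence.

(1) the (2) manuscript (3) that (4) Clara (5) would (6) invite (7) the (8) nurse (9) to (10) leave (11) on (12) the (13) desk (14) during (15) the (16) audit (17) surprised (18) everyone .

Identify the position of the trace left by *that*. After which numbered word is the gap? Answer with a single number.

10

'that' is the direct object of 'leave'. It moves to the left edge, and the trace sits right after 'leave':
The manuscript that Clara would invite the nurse to leave ___ on the desk during the audit surprised everyone.
'leave' is word 10.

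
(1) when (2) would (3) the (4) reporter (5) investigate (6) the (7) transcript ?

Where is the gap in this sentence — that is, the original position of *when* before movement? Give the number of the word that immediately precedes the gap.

In situ: The reporter would investigate the transcript when.
'when' functions as the temporal adjunct. Fronting leaves a gap immediately after 'transcript':
When would the reporter investigate the transcript ___?
'transcript' is word 7.

7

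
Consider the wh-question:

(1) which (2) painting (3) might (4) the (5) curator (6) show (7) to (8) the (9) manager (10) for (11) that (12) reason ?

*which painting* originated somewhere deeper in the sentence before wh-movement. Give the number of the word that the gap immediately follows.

Pre-movement form: The curator might show which painting to the manager for that reason.
'which painting' is the direct object of 'show'. Fronting leaves a gap immediately after 'show':
Which painting might the curator show ___ to the manager for that reason?
'show' is word 6.

6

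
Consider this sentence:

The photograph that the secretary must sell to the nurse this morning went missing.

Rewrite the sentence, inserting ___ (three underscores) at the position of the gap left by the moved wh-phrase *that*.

The photograph that the secretary must sell ___ to the nurse this morning went missing.

'that' functions as the direct object of 'sell'. The gap is right after 'sell'.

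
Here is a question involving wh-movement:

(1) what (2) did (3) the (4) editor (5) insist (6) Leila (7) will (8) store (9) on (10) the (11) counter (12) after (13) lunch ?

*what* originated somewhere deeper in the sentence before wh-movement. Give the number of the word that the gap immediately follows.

Underlying clause: The editor did insist Leila will store what on the counter after lunch.
The filler 'what' is interpreted as the direct object of 'store'. Fronting leaves a gap immediately after 'store':
What did the editor insist Leila will store ___ on the counter after lunch?
'store' is word 8.

8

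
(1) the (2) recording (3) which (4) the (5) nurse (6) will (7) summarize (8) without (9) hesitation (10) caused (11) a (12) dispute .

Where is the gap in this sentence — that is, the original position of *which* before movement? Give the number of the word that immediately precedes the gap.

7

The filler 'which' is interpreted as the direct object of 'summarize'. It moves to the left edge, and the trace sits right after 'summarize':
The recording which the nurse will summarize ___ without hesitation caused a dispute.
'summarize' is word 7.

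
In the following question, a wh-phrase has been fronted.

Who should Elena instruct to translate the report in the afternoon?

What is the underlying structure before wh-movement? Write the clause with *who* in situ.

Elena should instruct who to translate the report in the afternoon.

'who' functions as the direct object of 'instruct'. It moves to the left edge, and the trace sits right after 'instruct':
Who should Elena instruct ___ to translate the report in the afternoon?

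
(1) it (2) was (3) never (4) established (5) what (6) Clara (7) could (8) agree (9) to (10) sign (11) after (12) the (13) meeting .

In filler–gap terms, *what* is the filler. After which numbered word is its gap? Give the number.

10

Underlying clause: Clara could agree to sign what after the meeting.
'what' functions as the direct object of 'sign'. Fronting leaves a gap immediately after 'sign':
It was never established what Clara could agree to sign ___ after the meeting.
'sign' is word 10.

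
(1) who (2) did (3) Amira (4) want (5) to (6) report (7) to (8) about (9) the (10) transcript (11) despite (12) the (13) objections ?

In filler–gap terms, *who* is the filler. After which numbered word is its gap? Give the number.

Underlying clause: Amira did want to report to who about the transcript despite the objections.
The filler 'who' is interpreted as the object of the preposition 'to'. Fronting leaves a gap immediately after 'to':
Who did Amira want to report to ___ about the transcript despite the objections?
'to' is word 7.

7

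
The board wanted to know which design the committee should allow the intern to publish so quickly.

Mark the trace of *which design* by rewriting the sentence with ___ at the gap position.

The board wanted to know which design the committee should allow the intern to publish ___ so quickly.

Before movement: The committee should allow the intern to publish which design so quickly.
The filler 'which design' is interpreted as the direct object of 'publish'. The gap is right after 'publish'.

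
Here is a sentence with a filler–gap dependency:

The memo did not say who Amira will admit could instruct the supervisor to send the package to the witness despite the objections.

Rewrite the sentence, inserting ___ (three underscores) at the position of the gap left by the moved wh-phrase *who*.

In situ: Amira will admit who could instruct the supervisor to send the package to the witness despite the objections.
The filler 'who' is interpreted as the subject of the clause embedded under 'admit'. The gap is right after 'admit'.

The memo did not say who Amira will admit ___ could instruct the supervisor to send the package to the witness despite the objections.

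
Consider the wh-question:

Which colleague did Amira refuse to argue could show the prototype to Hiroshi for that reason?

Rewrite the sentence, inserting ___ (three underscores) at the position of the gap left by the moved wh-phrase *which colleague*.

Which colleague did Amira refuse to argue ___ could show the prototype to Hiroshi for that reason?

Pre-movement form: Amira did refuse to argue which colleague could show the prototype to Hiroshi for that reason.
'which colleague' functions as the subject of the clause embedded under 'argue'. The gap is right after 'argue'.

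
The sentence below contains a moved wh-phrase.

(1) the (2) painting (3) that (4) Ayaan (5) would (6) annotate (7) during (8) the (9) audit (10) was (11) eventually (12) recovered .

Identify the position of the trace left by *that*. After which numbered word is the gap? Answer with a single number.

The filler 'that' is interpreted as the direct object of 'annotate'. It moves to the left edge, and the trace sits right after 'annotate':
The painting that Ayaan would annotate ___ during the audit was eventually recovered.
'annotate' is word 6.

6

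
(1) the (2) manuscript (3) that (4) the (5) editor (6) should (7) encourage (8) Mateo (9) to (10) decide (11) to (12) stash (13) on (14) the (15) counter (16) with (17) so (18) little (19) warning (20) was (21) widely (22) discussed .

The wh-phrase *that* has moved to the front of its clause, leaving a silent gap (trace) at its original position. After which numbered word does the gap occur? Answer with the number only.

The filler 'that' is interpreted as the direct object of 'stash'. Fronting leaves a gap immediately after 'stash':
The manuscript that the editor should encourage Mateo to decide to stash ___ on the counter with so little warning was widely discussed.
'stash' is word 12.

12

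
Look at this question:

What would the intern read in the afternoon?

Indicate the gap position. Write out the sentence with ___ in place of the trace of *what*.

In situ: The intern would read what in the afternoon.
'what' functions as the direct object of 'read'. The gap is right after 'read'.

What would the intern read ___ in the afternoon?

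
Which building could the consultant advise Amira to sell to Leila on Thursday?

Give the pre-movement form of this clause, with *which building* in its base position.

'which building' is the direct object of 'sell'. It moves to the left edge, and the trace sits right after 'sell':
Which building could the consultant advise Amira to sell ___ to Leila on Thursday?

The consultant could advise Amira to sell which building to Leila on Thursday.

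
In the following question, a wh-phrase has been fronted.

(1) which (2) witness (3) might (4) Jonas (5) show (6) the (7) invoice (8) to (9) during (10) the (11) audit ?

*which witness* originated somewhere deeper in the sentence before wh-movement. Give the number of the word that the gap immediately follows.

8

Underlying clause: Jonas might show the invoice to which witness during the audit.
The filler 'which witness' is interpreted as the object of the preposition 'to' (recipient of 'show'). Wh-movement fronts it, leaving a gap right after 'to':
Which witness might Jonas show the invoice to ___ during the audit?
'to' is word 8.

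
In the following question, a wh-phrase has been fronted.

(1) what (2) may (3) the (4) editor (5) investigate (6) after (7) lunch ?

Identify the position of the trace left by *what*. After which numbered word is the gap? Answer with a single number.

Pre-movement form: The editor may investigate what after lunch.
'what' functions as the direct object of 'investigate'. Wh-movement fronts it, leaving a gap right after 'investigate':
What may the editor investigate ___ after lunch?
'investigate' is word 5.

5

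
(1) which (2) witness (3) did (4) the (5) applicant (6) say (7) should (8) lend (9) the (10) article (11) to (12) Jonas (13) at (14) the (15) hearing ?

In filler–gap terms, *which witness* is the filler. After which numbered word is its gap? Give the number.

6

Pre-movement form: The applicant did say which witness should lend the article to Jonas at the hearing.
The filler 'which witness' is interpreted as the subject of the clause embedded under 'say'. It moves to the left edge, and the trace sits right after 'say':
Which witness did the applicant say ___ should lend the article to Jonas at the hearing?
'say' is word 6.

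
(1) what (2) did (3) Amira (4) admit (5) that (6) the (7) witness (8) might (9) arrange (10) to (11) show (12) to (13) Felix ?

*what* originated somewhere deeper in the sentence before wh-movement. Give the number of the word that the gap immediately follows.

11

In situ: Amira did admit that the witness might arrange to show what to Felix.
'what' is the direct object of 'show'. It moves to the left edge, and the trace sits right after 'show':
What did Amira admit that the witness might arrange to show ___ to Felix?
'show' is word 11.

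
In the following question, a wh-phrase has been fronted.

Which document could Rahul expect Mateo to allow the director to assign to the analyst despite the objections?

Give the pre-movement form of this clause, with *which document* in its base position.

'which document' functions as the direct object of 'assign'. Fronting leaves a gap immediately after 'assign':
Which document could Rahul expect Mateo to allow the director to assign ___ to the analyst despite the objections?

Rahul could expect Mateo to allow the director to assign which document to the analyst despite the objections.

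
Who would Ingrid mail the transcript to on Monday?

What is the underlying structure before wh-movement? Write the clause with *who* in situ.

Ingrid would mail the transcript to who on Monday.

'who' is the object of the preposition 'to' (recipient of 'mail'). Fronting leaves a gap immediately after 'to':
Who would Ingrid mail the transcript to ___ on Monday?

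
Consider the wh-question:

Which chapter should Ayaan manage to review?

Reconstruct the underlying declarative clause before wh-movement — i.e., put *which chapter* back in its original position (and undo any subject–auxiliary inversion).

Ayaan should manage to review which chapter.

The filler 'which chapter' is interpreted as the direct object of 'review'. It moves to the left edge, and the trace sits right after 'review':
Which chapter should Ayaan manage to review ___?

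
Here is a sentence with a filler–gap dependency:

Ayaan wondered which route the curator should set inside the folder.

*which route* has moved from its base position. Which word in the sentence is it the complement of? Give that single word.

set

Underlying clause: The curator should set which route inside the folder.
The filler 'which route' is interpreted as the direct object of 'set'. Fronting leaves a gap immediately after 'set':
Ayaan wondered which route the curator should set ___ inside the folder.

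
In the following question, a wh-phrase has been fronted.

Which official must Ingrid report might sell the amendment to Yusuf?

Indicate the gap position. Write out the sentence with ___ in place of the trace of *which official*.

Underlying clause: Ingrid must report which official might sell the amendment to Yusuf.
The filler 'which official' is interpreted as the subject of the clause embedded under 'report'. The gap is right after 'report'.

Which official must Ingrid report ___ might sell the amendment to Yusuf?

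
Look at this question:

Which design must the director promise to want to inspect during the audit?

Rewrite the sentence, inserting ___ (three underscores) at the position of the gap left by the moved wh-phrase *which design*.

Underlying clause: The director must promise to want to inspect which design during the audit.
'which design' is the direct object of 'inspect'. The gap is right after 'inspect'.

Which design must the director promise to want to inspect ___ during the audit?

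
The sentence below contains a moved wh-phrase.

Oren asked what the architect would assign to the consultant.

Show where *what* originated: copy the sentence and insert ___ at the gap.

Pre-movement form: The architect would assign what to the consultant.
'what' functions as the direct object of 'assign'. The gap is right after 'assign'.

Oren asked what the architect would assign ___ to the consultant.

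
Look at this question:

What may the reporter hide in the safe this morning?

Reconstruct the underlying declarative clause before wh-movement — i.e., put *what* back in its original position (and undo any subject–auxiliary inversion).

'what' functions as the direct object of 'hide'. Fronting leaves a gap immediately after 'hide':
What may the reporter hide ___ in the safe this morning?

The reporter may hide what in the safe this morning.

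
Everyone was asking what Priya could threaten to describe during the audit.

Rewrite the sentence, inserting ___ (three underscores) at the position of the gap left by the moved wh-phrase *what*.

In situ: Priya could threaten to describe what during the audit.
'what' is the direct object of 'describe'. The gap is right after 'describe'.

Everyone was asking what Priya could threaten to describe ___ during the audit.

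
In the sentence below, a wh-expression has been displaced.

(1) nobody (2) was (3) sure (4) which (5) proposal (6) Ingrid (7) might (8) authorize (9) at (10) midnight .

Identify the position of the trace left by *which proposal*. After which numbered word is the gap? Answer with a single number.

8

Underlying clause: Ingrid might authorize which proposal at midnight.
'which proposal' is the direct object of 'authorize'. It moves to the left edge, and the trace sits right after 'authorize':
Nobody was sure which proposal Ingrid might authorize ___ at midnight.
'authorize' is word 8.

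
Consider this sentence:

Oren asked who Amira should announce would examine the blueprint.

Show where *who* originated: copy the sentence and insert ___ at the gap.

Underlying clause: Amira should announce who would examine the blueprint.
'who' is the subject of the clause embedded under 'announce'. The gap is right after 'announce'.

Oren asked who Amira should announce ___ would examine the blueprint.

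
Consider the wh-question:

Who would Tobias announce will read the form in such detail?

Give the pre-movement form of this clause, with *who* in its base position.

The filler 'who' is interpreted as the subject of the clause embedded under 'announce'. Wh-movement fronts it, leaving a gap right after 'announce':
Who would Tobias announce ___ will read the form in such detail?

Tobias would announce who will read the form in such detail.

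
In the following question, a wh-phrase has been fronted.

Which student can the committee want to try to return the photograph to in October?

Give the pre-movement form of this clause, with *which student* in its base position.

The committee can want to try to return the photograph to which student in October.

'which student' functions as the object of the preposition 'to' (recipient of 'return'). It moves to the left edge, and the trace sits right after 'to':
Which student can the committee want to try to return the photograph to ___ in October?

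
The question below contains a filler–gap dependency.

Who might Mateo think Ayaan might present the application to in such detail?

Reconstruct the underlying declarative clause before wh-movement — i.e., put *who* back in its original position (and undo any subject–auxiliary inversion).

Mateo might think Ayaan might present the application to who in such detail.

'who' is the object of the preposition 'to' (recipient of 'present'). It moves to the left edge, and the trace sits right after 'to':
Who might Mateo think Ayaan might present the application to ___ in such detail?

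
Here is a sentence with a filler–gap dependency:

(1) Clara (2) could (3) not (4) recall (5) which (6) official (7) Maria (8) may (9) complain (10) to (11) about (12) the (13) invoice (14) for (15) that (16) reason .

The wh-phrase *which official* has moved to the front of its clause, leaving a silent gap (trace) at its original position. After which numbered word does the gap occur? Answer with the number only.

In situ: Maria may complain to which official about the invoice for that reason.
'which official' is the object of the preposition 'to'. Fronting leaves a gap immediately after 'to':
Clara could not recall which official Maria may complain to ___ about the invoice for that reason.
'to' is word 10.

10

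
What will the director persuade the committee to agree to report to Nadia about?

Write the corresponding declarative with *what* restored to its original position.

'what' functions as the object of the preposition 'about'. Wh-movement fronts it, leaving a gap right after 'about':
What will the director persuade the committee to agree to report to Nadia about ___?

The director will persuade the committee to agree to report to Nadia about what.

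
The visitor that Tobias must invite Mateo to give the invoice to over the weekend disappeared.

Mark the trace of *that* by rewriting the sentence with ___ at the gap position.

The visitor that Tobias must invite Mateo to give the invoice to ___ over the weekend disappeared.

The filler 'that' is interpreted as the object of the preposition 'to' (recipient of 'give'). The gap is right after 'to'.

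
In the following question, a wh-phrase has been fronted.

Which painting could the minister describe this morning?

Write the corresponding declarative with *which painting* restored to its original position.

The filler 'which painting' is interpreted as the direct object of 'describe'. Wh-movement fronts it, leaving a gap right after 'describe':
Which painting could the minister describe ___ this morning?

The minister could describe which painting this morning.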